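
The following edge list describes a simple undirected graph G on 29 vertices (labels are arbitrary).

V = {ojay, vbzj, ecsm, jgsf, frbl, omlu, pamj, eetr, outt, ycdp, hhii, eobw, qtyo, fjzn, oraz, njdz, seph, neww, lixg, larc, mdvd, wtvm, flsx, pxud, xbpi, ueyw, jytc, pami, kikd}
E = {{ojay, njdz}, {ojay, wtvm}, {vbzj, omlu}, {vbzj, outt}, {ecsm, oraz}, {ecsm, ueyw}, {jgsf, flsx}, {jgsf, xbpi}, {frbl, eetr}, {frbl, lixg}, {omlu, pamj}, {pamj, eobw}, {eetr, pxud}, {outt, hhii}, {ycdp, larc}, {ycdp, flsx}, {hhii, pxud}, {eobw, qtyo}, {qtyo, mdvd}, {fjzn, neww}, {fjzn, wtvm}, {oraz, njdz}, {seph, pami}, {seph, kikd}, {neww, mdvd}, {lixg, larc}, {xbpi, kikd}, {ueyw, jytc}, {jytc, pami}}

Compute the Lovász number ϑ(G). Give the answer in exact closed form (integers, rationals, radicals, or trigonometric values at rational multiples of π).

N(jgsf) = {flsx, xbpi}, |N(jgsf)| = 2.
Vertex qtyo has 2 neighbors: eobw, mdvd.
N(hhii) = {outt, pxud}, |N(hhii)| = 2.
deg(outt) = 2; N(outt) = {vbzj, hhii}.
Every vertex has degree 2 (N=29); this is C_{29}, the 29-cycle.
Distinct eigenvalues (to 6 d.p.): [2.0, 1.953241, 1.815151, 1.592186, 1.294773, 0.936817, 0.535057, 0.108278, -0.323564, -0.740276, -1.122374, -1.451991, -1.713714, -1.895306, -1.988276].
Lovász (edge-transitive): ϑ = −29·(-2*cos(pi/29))/((2)−(-2*cos(pi/29))) = 29*cos(pi/29)/(cos(pi/29) + 1).
Numerically 14.4573753.
Sandwich: α(G)=14 ≤ ϑ(G)=29*cos(pi/29)/(cos(pi/29) + 1) ≤ χ(Ḡ)=15 (both strict).

29*cos(pi/29)/(cos(pi/29) + 1)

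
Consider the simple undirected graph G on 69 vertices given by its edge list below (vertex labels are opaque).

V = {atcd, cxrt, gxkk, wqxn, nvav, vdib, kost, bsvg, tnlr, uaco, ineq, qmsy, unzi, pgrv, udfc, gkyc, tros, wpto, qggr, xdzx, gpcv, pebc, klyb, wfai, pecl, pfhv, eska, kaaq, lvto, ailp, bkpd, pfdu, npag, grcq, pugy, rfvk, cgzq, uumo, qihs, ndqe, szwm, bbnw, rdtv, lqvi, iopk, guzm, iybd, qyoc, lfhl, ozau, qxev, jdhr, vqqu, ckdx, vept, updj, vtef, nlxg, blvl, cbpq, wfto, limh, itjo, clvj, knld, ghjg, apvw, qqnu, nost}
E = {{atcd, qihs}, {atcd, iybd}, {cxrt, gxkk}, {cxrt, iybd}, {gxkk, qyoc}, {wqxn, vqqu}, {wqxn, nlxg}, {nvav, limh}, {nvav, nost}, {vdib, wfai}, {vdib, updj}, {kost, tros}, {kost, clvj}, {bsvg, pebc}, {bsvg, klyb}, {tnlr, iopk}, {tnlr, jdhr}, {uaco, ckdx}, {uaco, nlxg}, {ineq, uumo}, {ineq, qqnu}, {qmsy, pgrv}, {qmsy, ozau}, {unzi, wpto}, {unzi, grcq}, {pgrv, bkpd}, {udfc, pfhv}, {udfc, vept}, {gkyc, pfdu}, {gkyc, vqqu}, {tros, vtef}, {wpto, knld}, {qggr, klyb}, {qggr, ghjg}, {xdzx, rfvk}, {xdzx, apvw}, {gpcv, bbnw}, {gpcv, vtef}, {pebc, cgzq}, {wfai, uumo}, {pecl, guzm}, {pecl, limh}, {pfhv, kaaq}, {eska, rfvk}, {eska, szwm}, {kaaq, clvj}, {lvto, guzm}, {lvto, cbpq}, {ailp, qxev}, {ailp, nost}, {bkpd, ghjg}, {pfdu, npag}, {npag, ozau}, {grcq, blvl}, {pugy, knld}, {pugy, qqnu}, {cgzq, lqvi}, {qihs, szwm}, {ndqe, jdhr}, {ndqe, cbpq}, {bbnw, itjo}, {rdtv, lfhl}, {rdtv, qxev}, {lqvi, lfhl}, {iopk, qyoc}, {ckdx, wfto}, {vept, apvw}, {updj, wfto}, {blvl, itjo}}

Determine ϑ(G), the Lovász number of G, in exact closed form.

N(vqqu) = {wqxn, gkyc}, |N(vqqu)| = 2.
N(kost) = {tros, clvj}, |N(kost)| = 2.
N(cxrt) = {gxkk, iybd}, |N(cxrt)| = 2.
Vertex qmsy has 2 neighbors: pgrv, ozau.
2-regular, N=69; connected 2-regular on 69 ⇒ C_{69}.
A has 35 distinct eigenvalues ≈ [2.0, 1.99171, 1.96692, 1.92583, 1.86879, 1.79626, 1.70884, 1.60726, 1.49237, 1.36511, 1.22653, 1.0778, 0.92013, 0.75484, 0.58329, 0.40691, 0.22716, 0.04553, -0.13648, -0.31737, -0.49562, -0.66976, -0.83835, -1.0, -1.15336, -1.29716, -1.43022, -1.55142, -1.65977, -1.75437, -1.83442, -1.89928, -1.9484, -1.98137, -1.99793].
ϑ = −N·λ_min/(λ_max−λ_min) = −69·(-2*cos(pi/69))/(2−(-2*cos(pi/69))) = 69*cos(pi/69)/(cos(pi/69) + 1).
≈ 34.482114103 (to 9 d.p.).
34 ≤ 69*cos(pi/69)/(cos(pi/69) + 1) ≤ 35: both strict.

69*cos(pi/69)/(cos(pi/69) + 1)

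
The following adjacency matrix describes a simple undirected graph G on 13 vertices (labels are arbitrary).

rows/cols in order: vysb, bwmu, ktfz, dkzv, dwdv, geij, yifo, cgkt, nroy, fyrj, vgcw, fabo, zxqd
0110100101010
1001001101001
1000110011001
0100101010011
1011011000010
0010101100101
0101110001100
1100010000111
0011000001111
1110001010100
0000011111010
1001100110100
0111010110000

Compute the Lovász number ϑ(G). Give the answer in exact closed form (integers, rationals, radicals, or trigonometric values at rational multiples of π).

sqrt(13)

N(ktfz) = {vysb, dwdv, geij, nroy, fyrj, zxqd}, |N(ktfz)| = 6.
deg(bwmu) = 6; N(bwmu) = {vysb, dkzv, yifo, cgkt, fyrj, zxqd}.
deg(nroy) = 6; N(nroy) = {ktfz, dkzv, fyrj, vgcw, fabo, zxqd}.
Vertex zxqd has 6 neighbors: bwmu, ktfz, dkzv, geij, cgkt, nroy.
G on 13 vertices is 6-regular; SR(13,6,2,3) — a Paley graph.
Distinct eigenvalues (to 6 d.p.): [6.0, 1.302776, -2.302776].
λ_max=6, λ_min=-sqrt(13)/2 - 1/2; ϑ = −13·λ_min/(λ_max−λ_min) = sqrt(13).
ϑ(G) ≈ 3.60555128.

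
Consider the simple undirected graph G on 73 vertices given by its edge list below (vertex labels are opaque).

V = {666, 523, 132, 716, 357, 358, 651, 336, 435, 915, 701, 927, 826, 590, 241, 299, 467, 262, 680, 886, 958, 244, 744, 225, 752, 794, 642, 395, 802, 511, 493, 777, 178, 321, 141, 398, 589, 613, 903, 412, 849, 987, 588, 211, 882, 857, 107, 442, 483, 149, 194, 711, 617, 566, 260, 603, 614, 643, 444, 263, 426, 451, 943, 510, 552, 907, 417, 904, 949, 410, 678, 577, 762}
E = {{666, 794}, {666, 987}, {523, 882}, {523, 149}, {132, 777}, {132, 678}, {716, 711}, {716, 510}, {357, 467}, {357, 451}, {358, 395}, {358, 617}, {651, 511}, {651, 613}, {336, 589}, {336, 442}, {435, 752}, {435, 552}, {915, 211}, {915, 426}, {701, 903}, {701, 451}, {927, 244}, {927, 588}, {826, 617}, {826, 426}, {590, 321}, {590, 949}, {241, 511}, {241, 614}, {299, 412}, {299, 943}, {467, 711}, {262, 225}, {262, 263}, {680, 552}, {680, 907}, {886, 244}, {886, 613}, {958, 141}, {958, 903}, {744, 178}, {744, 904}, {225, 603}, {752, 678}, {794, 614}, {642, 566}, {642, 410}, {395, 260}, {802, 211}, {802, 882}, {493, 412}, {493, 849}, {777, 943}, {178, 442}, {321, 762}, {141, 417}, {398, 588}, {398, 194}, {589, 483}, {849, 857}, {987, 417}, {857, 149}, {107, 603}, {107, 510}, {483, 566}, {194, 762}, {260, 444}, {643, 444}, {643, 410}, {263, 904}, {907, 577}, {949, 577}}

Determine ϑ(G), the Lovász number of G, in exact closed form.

73*cos(pi/73)/(cos(pi/73) + 1)

Vertex 886 has 2 neighbors: 244, 613.
deg(744) = 2; N(744) = {178, 904}.
deg(614) = 2; N(614) = {241, 794}.
deg(943) = 2; N(943) = {299, 777}.
2-regular, N=73; connected 2-regular on 73 ⇒ C_{73}.
spec(A) ≈ [2.0, 1.9926, 1.97044, 1.9337, 1.88263, 1.81764, 1.73918, 1.64785, 1.54431, 1.42935, 1.3038, 1.1686, 1.02474, 0.8733, 0.7154, 0.55219, 0.3849, 0.21476, 0.04303, -0.12902, -0.30011, -0.46898, -0.63438, -0.79509, -0.9499, -1.09769, -1.23734, -1.36784, -1.48821, -1.59756, -1.69508, -1.78006, -1.85185, -1.90993, -1.95388, -1.98335, -1.99815] (distinct, 5 d.p.).
ϑ = −N·λ_min/(λ_max−λ_min) = −73·(-2*cos(pi/73))/(2−(-2*cos(pi/73))) = 73*cos(pi/73)/(cos(pi/73) + 1).
= 36.48309477… (decimal).
Check 36 ≤ 73*cos(pi/73)/(cos(pi/73) + 1) ≤ 37: both strict.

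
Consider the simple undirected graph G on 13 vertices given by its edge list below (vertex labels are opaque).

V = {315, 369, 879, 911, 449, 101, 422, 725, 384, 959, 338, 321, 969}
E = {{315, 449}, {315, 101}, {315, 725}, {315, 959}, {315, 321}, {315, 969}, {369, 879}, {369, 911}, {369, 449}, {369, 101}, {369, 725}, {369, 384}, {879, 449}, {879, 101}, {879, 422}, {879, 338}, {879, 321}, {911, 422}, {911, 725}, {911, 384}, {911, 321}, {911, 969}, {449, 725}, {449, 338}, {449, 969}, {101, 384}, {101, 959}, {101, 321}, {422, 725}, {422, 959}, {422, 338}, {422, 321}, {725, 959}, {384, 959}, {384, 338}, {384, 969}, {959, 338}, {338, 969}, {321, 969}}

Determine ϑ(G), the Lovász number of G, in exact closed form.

Vertex 338 has 6 neighbors: 879, 449, 422, 384, 959, 969.
Vertex 369 has 6 neighbors: 879, 911, 449, 101, 725, 384.
deg(449) = 6; N(449) = {315, 369, 879, 725, 338, 969}.
Vertex 384 has 6 neighbors: 369, 911, 101, 959, 338, 969.
deg(v) = 6 for all v (|V|=13); SR(13,6,2,3) — a Paley graph.
Distinct eigenvalues (to 6 d.p.): [6.0, 1.302776, -2.302776].
With N=13: ϑ(G) = 13·(-(-sqrt(13)/2 - 1/2))/(6−(-sqrt(13)/2 - 1/2)) = sqrt(13).
ϑ(G) ≈ 3.605551.

sqrt(13)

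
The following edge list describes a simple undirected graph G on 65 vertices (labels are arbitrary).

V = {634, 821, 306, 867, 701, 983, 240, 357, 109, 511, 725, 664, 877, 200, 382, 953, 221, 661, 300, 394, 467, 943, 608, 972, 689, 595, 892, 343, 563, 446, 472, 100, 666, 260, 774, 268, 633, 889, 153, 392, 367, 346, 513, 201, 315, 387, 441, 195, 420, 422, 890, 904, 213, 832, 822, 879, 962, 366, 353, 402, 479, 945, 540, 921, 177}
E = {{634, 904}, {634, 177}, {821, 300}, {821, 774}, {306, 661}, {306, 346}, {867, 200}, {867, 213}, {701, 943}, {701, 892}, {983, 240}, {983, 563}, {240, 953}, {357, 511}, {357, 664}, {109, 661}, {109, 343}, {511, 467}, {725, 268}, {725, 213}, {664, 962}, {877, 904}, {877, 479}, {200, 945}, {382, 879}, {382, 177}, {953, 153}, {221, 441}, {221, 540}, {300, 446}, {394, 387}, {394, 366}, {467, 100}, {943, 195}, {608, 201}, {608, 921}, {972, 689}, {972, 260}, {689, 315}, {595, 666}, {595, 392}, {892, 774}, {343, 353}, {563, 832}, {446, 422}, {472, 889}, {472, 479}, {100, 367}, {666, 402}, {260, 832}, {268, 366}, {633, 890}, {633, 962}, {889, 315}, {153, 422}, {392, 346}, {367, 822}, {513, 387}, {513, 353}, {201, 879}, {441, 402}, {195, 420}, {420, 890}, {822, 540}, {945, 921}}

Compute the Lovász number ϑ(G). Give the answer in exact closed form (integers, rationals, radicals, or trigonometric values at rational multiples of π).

deg(879) = 2; N(879) = {382, 201}.
deg(725) = 2; N(725) = {268, 213}.
Vertex 472 has 2 neighbors: 889, 479.
N(608) = {201, 921}, |N(608)| = 2.
2-regular, N=65; this is C_{65}, the 65-cycle.
A has 33 distinct eigenvalues ≈ [2.0, 1.990663, 1.96274, 1.916492, 1.852349, 1.770912, 1.67294, 1.559349, 1.431198, 1.289684, 1.136129, 0.971967, 0.798729, 0.618034, 0.431568, 0.241073, 0.048327, -0.14487, -0.336714, -0.525415, -0.70921, -0.886383, -1.05528, -1.214325, -1.362032, -1.497021, -1.618034, -1.723939, -1.813749, -1.886624, -1.941884, -1.979013, -1.997664].
−65·(-2*cos(pi/65)) / ((2)−(-2*cos(pi/65))) = 65*cos(pi/65)/(cos(pi/65) + 1) = ϑ(G).
Numerically 32.481013.
α=32, χ(Ḡ)=33; ϑ=65*cos(pi/65)/(cos(pi/65) + 1) lies between (both strict).

65*cos(pi/65)/(cos(pi/65) + 1)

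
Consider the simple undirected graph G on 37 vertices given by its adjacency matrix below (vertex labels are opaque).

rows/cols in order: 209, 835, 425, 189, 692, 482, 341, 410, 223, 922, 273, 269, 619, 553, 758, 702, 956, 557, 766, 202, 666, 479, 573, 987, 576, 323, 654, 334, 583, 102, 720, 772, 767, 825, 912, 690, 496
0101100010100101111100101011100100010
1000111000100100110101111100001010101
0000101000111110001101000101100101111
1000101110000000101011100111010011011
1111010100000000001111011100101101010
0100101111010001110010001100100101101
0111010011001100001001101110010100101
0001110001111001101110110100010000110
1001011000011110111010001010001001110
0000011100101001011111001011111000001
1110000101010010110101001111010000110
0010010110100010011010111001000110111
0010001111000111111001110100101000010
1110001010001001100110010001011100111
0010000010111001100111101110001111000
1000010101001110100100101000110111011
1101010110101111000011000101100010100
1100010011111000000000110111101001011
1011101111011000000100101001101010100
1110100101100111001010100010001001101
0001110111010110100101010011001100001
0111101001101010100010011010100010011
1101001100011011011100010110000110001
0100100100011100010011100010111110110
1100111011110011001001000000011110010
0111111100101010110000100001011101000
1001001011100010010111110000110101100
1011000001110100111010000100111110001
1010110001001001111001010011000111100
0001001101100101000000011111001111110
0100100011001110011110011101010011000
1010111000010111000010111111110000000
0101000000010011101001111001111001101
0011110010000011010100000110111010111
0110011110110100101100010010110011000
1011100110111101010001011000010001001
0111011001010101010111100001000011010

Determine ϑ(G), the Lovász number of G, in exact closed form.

Vertex 825 has 18 neighbors: 425, 189, 692, 482, 223, 758, 702, 557, 202, 323, 654, 583, 102, 720, 767, 912, 690, 496.
N(189) = {209, 692, 341, 410, 223, 956, 766, 666, 479, 573, 323, 654, 334, 102, 767, 825, 690, 496}, |N(189)| = 18.
N(269) = {425, 482, 410, 223, 273, 758, 557, 766, 666, 573, 987, 576, 334, 772, 767, 912, 690, 496}, |N(269)| = 18.
deg(772) = 18; N(772) = {209, 425, 692, 482, 341, 269, 553, 758, 702, 666, 573, 987, 576, 323, 654, 334, 583, 102}.
deg(v) = 18 for all v (|V|=37); SR(37,18,8,9) — a Paley graph.
The 3 distinct eigenvalues: [18.0, 2.54138, -3.54138].
Lovász (edge-transitive): ϑ = −37·(-sqrt(37)/2 - 1/2)/((18)−(-sqrt(37)/2 - 1/2)) = sqrt(37).
ϑ(G) ≈ 6.082763.

sqrt(37)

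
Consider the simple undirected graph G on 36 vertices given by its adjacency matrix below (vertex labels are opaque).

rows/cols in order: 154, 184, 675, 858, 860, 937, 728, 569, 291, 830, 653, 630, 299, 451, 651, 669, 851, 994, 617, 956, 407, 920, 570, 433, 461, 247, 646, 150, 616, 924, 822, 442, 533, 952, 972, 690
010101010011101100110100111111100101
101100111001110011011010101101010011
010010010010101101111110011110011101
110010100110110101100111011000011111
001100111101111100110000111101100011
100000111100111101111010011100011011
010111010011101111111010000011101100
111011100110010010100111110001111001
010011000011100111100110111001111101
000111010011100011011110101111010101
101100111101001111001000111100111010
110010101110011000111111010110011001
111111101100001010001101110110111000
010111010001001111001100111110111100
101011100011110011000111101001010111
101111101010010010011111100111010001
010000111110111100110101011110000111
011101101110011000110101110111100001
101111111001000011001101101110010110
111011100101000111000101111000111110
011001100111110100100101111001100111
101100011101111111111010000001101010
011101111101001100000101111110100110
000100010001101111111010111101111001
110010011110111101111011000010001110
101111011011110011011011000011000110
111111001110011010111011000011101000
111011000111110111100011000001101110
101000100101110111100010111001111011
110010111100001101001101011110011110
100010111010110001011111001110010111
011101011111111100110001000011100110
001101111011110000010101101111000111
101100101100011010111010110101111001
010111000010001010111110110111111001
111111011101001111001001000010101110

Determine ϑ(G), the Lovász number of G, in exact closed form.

N(451) = {184, 858, 860, 937, 569, 630, 651, 669, 851, 994, 407, 920, 461, 247, 646, 150, 616, 822, 442, 533, 952}, |N(451)| = 21.
Vertex 937 has 21 neighbors: 154, 728, 569, 291, 830, 299, 451, 651, 669, 994, 617, 956, 407, 570, 247, 646, 150, 442, 533, 972, 690.
deg(851) = 21; N(851) = {184, 728, 569, 291, 830, 653, 299, 451, 651, 669, 617, 956, 920, 433, 247, 646, 150, 616, 952, 972, 690}.
deg(407) = 21; N(407) = {184, 675, 937, 728, 830, 653, 630, 299, 451, 669, 617, 920, 433, 461, 247, 646, 924, 822, 952, 972, 690}.
36-vertex 21-regular graph: Kneser K(9,2) on C(9,2)=36 vertices.
The 3 distinct eigenvalues: [21.0, 1.0, -6.0].
With N=36: ϑ(G) = 36·(-1*(-6))/(21−(-6)) = 8.
= 8.000000000… (decimal).

8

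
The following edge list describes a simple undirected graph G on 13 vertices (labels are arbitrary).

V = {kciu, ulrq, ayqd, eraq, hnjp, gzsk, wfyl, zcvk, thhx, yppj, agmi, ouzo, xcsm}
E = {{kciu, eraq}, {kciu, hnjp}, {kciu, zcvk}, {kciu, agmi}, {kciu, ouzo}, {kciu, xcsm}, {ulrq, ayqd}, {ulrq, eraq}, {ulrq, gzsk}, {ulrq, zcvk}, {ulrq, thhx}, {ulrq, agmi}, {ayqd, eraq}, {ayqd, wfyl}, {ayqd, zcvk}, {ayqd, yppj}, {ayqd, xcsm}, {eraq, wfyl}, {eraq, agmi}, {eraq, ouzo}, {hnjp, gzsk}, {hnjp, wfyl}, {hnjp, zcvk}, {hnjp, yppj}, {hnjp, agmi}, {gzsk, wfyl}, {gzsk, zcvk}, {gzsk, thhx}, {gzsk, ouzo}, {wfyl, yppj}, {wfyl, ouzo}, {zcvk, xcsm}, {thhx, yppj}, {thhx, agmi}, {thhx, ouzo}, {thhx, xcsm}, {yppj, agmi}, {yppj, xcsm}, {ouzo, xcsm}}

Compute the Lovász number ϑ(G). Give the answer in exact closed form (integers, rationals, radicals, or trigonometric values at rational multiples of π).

deg(agmi) = 6; N(agmi) = {kciu, ulrq, eraq, hnjp, thhx, yppj}.
deg(kciu) = 6; N(kciu) = {eraq, hnjp, zcvk, agmi, ouzo, xcsm}.
N(ouzo) = {kciu, eraq, gzsk, wfyl, thhx, xcsm}, |N(ouzo)| = 6.
Vertex gzsk has 6 neighbors: ulrq, hnjp, wfyl, zcvk, thhx, ouzo.
Regular of degree 6 on 13 vertices: Paley(13): SR with (k,λ,μ)=(6,2,3).
Distinct eigenvalues (to 3 d.p.): [6.0, 1.303, -2.303].
ϑ = −N·λ_min/(λ_max−λ_min) = −13·(-sqrt(13)/2 - 1/2)/(6−(-sqrt(13)/2 - 1/2)) = sqrt(13).
≈ 3.6055513 (to 7 d.p.).

sqrt(13)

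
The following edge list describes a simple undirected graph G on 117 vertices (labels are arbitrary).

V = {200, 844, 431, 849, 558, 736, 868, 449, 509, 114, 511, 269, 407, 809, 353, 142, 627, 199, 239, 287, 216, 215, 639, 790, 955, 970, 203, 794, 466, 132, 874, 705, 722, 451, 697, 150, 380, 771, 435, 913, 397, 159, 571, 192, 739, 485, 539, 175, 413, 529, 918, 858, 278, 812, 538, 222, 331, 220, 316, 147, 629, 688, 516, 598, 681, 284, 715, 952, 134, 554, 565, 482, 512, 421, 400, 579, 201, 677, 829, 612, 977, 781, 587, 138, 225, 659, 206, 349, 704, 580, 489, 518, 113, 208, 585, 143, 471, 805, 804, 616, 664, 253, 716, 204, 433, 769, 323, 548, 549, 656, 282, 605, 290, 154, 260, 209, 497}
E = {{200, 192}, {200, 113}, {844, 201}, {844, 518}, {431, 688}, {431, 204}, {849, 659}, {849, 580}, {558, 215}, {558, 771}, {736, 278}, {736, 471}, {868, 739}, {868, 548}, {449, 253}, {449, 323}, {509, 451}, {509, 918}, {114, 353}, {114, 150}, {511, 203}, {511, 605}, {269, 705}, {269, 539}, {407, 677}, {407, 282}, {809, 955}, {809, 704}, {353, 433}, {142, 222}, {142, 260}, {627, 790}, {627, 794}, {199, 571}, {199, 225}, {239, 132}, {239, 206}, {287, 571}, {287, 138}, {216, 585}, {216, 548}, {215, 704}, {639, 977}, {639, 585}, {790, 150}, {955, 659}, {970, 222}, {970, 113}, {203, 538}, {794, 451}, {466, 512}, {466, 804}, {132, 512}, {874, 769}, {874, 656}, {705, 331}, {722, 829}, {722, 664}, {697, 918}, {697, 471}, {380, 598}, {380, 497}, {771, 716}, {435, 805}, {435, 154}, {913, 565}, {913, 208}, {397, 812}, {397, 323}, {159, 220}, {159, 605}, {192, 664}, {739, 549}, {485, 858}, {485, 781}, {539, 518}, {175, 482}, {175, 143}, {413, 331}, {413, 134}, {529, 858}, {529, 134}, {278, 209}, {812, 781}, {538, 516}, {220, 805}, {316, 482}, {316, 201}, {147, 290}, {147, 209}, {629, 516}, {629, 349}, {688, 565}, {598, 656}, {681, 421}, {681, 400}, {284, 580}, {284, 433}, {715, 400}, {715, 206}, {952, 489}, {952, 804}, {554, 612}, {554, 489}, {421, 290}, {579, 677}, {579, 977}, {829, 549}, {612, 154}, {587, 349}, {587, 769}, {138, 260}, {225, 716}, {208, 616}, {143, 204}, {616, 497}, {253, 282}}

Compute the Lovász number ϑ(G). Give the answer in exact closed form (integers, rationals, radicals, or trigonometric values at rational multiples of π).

117*cos(pi/117)/(cos(pi/117) + 1)

Vertex 466 has 2 neighbors: 512, 804.
Vertex 809 has 2 neighbors: 955, 704.
Vertex 548 has 2 neighbors: 868, 216.
deg(697) = 2; N(697) = {918, 471}.
117-vertex 2-regular graph: the odd cycle C_{117}.
The 59 distinct eigenvalues: [2.0, 1.997117, 1.988475, 1.974101, 1.954034, 1.928333, 1.897073, 1.860343, 1.818249, 1.770912, 1.71847, 1.661072, 1.598886, 1.532089, 1.460875, 1.385449, 1.306028, 1.222842, 1.136129, 1.046142, 0.953137, 0.857385, 0.759161, 0.658748, 0.556435, 0.452518, 0.347296, 0.241073, 0.134155, 0.02685, -0.080532, -0.187682, -0.294291, -0.400051, -0.504658, -0.60781, -0.70921, -0.808564, -0.905588, -1.0, -1.091529, -1.179911, -1.264891, -1.346224, -1.423675, -1.497021, -1.566052, -1.630567, -1.69038, -1.74532, -1.795227, -1.839959, -1.879385, -1.913393, -1.941884, -1.964775, -1.982002, -1.993515, -1.999279].
ϑ = −N·λ_min/(λ_max−λ_min) = −117·(-2*cos(pi/117))/(2−(-2*cos(pi/117))) = 117*cos(pi/117)/(cos(pi/117) + 1).
≈ 58.48945428 (to 8 d.p.).
Sandwich: α(G)=58 ≤ ϑ(G)=117*cos(pi/117)/(cos(pi/117) + 1) ≤ χ(Ḡ)=59 (both strict).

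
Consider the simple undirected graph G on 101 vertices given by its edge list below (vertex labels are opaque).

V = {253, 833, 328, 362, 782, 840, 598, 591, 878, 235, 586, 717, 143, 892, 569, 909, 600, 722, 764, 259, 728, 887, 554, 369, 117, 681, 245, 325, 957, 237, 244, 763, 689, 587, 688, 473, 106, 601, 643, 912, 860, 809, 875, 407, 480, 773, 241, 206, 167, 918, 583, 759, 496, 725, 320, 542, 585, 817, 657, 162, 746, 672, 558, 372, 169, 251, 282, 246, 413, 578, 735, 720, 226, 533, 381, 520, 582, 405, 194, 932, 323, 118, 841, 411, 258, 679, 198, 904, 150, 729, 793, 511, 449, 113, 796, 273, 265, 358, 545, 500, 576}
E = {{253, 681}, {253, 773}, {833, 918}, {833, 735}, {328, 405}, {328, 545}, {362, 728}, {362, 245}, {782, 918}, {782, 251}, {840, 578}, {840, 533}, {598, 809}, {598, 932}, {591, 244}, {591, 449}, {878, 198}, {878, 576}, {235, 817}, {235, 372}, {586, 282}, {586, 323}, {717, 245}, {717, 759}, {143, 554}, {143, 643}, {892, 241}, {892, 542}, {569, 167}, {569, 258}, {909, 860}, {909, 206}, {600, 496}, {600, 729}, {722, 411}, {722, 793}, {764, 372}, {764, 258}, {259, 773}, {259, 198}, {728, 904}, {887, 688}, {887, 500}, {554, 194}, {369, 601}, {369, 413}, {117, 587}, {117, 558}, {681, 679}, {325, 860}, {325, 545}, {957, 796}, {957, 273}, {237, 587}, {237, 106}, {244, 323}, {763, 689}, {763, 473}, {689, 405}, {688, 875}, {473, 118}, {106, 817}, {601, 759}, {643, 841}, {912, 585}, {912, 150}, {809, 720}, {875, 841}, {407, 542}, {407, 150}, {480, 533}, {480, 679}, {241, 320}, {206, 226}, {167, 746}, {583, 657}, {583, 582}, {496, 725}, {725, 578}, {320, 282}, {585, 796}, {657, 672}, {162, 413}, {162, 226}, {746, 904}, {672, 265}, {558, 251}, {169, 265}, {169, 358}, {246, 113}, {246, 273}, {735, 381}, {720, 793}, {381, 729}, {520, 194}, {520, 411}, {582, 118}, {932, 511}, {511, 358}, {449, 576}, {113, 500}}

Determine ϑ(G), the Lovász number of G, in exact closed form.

101*cos(pi/101)/(cos(pi/101) + 1)

deg(449) = 2; N(449) = {591, 576}.
Vertex 237 has 2 neighbors: 587, 106.
Vertex 720 has 2 neighbors: 809, 793.
N(582) = {583, 118}, |N(582)| = 2.
101-vertex 2-regular graph: the odd cycle C_{101}.
The 51 distinct eigenvalues: [2.0, 1.996131, 1.98454, 1.96527, 1.938398, 1.904026, 1.862288, 1.813345, 1.757387, 1.694629, 1.625316, 1.549714, 1.468117, 1.38084, 1.288221, 1.190618, 1.088408, 0.981988, 0.871769, 0.758177, 0.641652, 0.522644, 0.401614, 0.279031, 0.155368, 0.031104, -0.093281, -0.217304, -0.340487, -0.462353, -0.582429, -0.700253, -0.815367, -0.927327, -1.035699, -1.140065, -1.240019, -1.335176, -1.425168, -1.509646, -1.588283, -1.660776, -1.726843, -1.78623, -1.838706, -1.884069, -1.922142, -1.952779, -1.975861, -1.991299, -1.999033].
λ_max=2, λ_min=-2*cos(pi/101); ϑ = −101·λ_min/(λ_max−λ_min) = 101*cos(pi/101)/(cos(pi/101) + 1).
= 50.4877832… (decimal).
Check 50 ≤ 101*cos(pi/101)/(cos(pi/101) + 1) ≤ 51: both strict.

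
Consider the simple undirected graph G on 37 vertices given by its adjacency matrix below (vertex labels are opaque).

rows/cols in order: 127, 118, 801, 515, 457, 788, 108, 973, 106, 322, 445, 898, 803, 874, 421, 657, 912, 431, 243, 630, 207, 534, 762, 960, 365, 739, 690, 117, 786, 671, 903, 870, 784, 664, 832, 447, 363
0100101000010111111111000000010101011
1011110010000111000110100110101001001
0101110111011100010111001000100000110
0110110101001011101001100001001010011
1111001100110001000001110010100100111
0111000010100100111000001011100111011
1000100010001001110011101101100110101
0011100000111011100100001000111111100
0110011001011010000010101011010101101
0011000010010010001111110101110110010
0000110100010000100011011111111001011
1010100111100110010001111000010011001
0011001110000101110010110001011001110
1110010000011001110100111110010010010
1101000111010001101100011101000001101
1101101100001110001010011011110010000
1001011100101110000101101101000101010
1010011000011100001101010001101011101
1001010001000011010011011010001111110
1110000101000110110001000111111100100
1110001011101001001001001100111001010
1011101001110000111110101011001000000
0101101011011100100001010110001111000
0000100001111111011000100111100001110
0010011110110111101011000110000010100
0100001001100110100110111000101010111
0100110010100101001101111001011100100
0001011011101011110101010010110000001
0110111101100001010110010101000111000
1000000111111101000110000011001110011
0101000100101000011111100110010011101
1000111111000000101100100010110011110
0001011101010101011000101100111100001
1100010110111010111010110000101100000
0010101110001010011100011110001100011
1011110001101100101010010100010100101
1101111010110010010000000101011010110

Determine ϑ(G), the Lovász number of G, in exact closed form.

sqrt(37)

deg(762) = 18; N(762) = {118, 515, 457, 108, 106, 322, 898, 803, 874, 912, 534, 960, 739, 690, 903, 870, 784, 664}.
N(127) = {118, 457, 108, 898, 874, 421, 657, 912, 431, 243, 630, 207, 534, 671, 870, 664, 447, 363}, |N(127)| = 18.
Vertex 912 has 18 neighbors: 127, 515, 788, 108, 973, 445, 803, 874, 421, 630, 534, 762, 365, 739, 117, 870, 664, 447.
Vertex 365 has 18 neighbors: 801, 788, 108, 973, 106, 445, 898, 874, 421, 657, 912, 243, 207, 534, 739, 690, 784, 832.
18-regular, N=37; Paley(37): SR with (k,λ,μ)=(18,8,9).
spec(A) ≈ [18.0, 2.541, -3.541] (distinct, 3 d.p.).
With N=37: ϑ(G) = 37·(-(-sqrt(37)/2 - 1/2))/(18−(-sqrt(37)/2 - 1/2)) = sqrt(37).
Numerically 6.08276253.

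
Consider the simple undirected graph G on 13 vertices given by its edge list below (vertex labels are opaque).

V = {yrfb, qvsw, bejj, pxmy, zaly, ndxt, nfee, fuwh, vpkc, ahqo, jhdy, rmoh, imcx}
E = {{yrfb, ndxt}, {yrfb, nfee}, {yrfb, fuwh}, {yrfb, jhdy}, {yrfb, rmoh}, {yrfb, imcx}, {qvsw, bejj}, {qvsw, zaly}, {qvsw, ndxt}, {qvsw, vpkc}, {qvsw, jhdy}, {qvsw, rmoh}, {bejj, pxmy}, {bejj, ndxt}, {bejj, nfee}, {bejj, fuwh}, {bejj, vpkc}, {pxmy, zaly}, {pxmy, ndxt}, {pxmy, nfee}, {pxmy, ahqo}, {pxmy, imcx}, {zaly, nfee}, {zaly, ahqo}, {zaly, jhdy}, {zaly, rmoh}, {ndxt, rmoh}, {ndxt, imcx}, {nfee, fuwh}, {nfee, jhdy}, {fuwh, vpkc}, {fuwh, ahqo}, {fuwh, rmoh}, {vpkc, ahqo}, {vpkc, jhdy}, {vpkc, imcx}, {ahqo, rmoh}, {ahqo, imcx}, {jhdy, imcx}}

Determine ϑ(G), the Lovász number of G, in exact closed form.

sqrt(13)

deg(bejj) = 6; N(bejj) = {qvsw, pxmy, ndxt, nfee, fuwh, vpkc}.
N(yrfb) = {ndxt, nfee, fuwh, jhdy, rmoh, imcx}, |N(yrfb)| = 6.
N(vpkc) = {qvsw, bejj, fuwh, ahqo, jhdy, imcx}, |N(vpkc)| = 6.
Vertex nfee has 6 neighbors: yrfb, bejj, pxmy, zaly, fuwh, jhdy.
6-regular, N=13; SR(13,6,2,3) — a Paley graph.
Distinct eigenvalues (to 4 d.p.): [6.0, 1.3028, -2.3028].
ϑ = −N·λ_min/(λ_max−λ_min) = −13·(-sqrt(13)/2 - 1/2)/(6−(-sqrt(13)/2 - 1/2)) = sqrt(13).
= 3.6056… (decimal).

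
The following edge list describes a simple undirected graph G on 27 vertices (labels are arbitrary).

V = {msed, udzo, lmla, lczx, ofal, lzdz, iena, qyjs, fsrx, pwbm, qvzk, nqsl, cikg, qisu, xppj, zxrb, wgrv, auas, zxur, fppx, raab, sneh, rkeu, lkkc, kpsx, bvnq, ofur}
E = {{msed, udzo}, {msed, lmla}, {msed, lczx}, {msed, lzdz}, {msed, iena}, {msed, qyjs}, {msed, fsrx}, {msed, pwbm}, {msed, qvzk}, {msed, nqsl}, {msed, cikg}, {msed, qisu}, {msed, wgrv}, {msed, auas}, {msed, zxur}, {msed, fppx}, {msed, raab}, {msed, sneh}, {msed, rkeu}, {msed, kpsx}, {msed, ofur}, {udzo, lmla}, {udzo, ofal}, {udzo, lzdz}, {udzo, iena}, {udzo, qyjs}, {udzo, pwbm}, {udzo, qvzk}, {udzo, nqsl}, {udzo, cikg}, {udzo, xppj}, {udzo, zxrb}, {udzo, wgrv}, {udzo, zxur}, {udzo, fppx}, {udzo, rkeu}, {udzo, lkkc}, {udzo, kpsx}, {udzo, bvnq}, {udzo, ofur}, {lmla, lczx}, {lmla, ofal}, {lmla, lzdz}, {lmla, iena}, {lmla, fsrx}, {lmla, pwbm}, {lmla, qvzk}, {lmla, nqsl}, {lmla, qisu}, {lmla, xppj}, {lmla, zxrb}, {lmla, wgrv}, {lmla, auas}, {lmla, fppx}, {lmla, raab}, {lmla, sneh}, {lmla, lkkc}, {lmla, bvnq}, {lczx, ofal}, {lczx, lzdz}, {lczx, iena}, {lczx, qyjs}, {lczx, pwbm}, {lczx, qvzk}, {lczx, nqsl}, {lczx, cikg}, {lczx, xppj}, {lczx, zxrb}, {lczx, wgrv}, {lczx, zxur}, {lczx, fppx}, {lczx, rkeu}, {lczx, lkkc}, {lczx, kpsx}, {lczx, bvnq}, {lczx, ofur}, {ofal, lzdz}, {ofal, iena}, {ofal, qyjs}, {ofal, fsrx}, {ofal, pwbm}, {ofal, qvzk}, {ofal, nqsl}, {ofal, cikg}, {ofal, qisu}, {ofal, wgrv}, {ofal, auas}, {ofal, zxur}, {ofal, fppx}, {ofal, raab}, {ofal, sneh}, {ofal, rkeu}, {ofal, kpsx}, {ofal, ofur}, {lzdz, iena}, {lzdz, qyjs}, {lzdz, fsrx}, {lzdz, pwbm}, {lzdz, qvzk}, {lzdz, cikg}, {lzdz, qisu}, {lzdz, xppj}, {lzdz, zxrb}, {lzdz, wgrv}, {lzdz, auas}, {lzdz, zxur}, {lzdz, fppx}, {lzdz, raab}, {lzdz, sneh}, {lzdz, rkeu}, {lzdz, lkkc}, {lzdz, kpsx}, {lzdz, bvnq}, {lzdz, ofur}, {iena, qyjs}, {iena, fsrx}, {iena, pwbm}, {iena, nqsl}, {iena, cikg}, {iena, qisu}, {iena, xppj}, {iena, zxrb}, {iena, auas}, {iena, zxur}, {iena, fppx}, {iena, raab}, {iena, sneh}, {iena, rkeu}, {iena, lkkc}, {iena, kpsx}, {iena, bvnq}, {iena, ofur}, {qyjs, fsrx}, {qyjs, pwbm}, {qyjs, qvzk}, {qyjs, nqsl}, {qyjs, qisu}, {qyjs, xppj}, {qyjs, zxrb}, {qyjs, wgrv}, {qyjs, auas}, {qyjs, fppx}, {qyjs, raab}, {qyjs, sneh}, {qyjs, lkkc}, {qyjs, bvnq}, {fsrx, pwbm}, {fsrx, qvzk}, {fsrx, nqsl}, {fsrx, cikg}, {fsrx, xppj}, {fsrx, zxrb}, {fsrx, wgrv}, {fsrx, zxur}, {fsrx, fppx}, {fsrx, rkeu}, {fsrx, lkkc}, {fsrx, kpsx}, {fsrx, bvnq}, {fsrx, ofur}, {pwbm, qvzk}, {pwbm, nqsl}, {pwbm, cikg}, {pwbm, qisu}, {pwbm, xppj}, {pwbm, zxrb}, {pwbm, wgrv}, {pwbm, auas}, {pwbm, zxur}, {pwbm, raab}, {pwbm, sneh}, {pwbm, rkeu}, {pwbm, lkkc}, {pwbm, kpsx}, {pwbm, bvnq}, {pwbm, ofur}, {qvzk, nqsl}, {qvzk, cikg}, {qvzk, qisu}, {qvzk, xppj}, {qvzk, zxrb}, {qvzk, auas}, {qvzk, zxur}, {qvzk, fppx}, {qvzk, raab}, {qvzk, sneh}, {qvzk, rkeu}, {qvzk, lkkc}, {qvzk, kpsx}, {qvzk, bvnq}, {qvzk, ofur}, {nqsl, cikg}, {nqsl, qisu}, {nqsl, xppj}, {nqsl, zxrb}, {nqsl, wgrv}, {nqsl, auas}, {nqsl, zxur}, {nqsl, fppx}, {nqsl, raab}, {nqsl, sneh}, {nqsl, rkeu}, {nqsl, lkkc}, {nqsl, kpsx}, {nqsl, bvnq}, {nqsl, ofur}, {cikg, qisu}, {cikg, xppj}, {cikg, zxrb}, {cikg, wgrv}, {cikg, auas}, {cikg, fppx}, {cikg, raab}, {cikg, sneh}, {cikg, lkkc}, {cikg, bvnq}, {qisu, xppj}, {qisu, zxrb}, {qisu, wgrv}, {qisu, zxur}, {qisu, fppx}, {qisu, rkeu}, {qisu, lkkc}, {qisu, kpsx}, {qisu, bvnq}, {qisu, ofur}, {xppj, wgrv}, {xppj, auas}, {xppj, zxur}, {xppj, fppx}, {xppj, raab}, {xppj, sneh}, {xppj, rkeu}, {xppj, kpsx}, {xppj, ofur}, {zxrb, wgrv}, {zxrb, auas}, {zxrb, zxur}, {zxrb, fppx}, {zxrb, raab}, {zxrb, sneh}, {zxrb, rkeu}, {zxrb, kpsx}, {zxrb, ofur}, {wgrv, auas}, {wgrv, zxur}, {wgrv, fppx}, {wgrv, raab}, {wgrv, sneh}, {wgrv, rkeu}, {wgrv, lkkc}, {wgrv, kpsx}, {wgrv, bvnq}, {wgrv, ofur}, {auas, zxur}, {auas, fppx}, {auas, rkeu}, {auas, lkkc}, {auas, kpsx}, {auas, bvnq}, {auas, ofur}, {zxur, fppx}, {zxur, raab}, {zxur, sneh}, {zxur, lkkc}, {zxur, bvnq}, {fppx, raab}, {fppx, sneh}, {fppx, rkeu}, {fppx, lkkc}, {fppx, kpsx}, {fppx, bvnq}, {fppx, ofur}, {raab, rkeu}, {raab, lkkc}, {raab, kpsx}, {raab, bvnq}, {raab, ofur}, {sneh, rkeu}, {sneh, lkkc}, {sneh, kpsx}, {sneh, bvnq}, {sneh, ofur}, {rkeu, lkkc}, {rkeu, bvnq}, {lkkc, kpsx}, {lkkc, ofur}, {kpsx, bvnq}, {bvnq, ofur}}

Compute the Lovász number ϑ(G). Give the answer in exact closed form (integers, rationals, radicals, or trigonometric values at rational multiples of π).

N(lmla) = {msed, udzo, lczx, ofal, lzdz, iena, fsrx, pwbm, qvzk, nqsl, qisu, xppj, zxrb, wgrv, auas, fppx, raab, sneh, lkkc, bvnq}, |N(lmla)| = 20.
Vertex bvnq has 21 neighbors: udzo, lmla, lczx, lzdz, iena, qyjs, fsrx, pwbm, qvzk, nqsl, cikg, qisu, wgrv, auas, zxur, fppx, raab, sneh, rkeu, kpsx, ofur.
Vertex sneh has 20 neighbors: msed, lmla, ofal, lzdz, iena, qyjs, pwbm, qvzk, nqsl, cikg, xppj, zxrb, wgrv, zxur, fppx, rkeu, lkkc, kpsx, bvnq, ofur.
deg(nqsl) = 25; N(nqsl) = {msed, udzo, lmla, lczx, ofal, iena, qyjs, fsrx, pwbm, qvzk, cikg, qisu, xppj, zxrb, wgrv, auas, zxur, fppx, raab, sneh, rkeu, lkkc, kpsx, bvnq, ofur}.
Complete multipartite on [7, 7, 6, 3, 2, 2]: sandwich collapses at ϑ=7.
Numerically 7.000000000.
Sandwich: α(G)=7 ≤ ϑ(G)=7 ≤ χ(Ḡ)=7 (collapsed).

7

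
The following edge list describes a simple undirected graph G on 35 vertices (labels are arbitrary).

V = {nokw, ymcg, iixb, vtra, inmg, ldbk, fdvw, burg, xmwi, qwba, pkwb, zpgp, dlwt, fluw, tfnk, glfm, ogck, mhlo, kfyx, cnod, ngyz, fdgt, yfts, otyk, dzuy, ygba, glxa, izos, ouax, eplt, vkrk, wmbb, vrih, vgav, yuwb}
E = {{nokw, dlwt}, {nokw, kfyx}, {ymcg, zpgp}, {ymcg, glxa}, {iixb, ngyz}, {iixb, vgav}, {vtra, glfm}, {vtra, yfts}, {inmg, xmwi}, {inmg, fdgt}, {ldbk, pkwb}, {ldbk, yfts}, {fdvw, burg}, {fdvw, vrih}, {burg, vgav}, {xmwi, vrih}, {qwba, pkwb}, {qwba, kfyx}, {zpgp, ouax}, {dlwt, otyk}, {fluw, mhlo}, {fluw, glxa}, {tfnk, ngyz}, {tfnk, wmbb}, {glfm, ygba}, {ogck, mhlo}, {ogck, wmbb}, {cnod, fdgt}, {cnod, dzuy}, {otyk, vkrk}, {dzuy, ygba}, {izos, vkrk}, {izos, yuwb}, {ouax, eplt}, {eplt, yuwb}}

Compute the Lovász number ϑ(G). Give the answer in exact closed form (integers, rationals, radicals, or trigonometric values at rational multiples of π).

35*cos(pi/35)/(cos(pi/35) + 1)

Vertex fdgt has 2 neighbors: inmg, cnod.
deg(ouax) = 2; N(ouax) = {zpgp, eplt}.
N(nokw) = {dlwt, kfyx}, |N(nokw)| = 2.
deg(fluw) = 2; N(fluw) = {mhlo, glxa}.
Every vertex has degree 2 (N=35); a single 35-cycle (edge-transitive).
Distinct eigenvalues (to 4 d.p.): [2.0, 1.9679, 1.8725, 1.7169, 1.5061, 1.247, 0.9477, 0.618, 0.2685, -0.0897, -0.445, -0.7861, -1.1018, -1.3821, -1.618, -1.8019, -1.9279, -1.9919].
ϑ = −N·λ_min/(λ_max−λ_min) = −35·(-2*cos(pi/35))/(2−(-2*cos(pi/35))) = 35*cos(pi/35)/(cos(pi/35) + 1).
= 17.46470… (decimal).
Lovász sandwich 17 ≤ 35*cos(pi/35)/(cos(pi/35) + 1) ≤ 18: both strict.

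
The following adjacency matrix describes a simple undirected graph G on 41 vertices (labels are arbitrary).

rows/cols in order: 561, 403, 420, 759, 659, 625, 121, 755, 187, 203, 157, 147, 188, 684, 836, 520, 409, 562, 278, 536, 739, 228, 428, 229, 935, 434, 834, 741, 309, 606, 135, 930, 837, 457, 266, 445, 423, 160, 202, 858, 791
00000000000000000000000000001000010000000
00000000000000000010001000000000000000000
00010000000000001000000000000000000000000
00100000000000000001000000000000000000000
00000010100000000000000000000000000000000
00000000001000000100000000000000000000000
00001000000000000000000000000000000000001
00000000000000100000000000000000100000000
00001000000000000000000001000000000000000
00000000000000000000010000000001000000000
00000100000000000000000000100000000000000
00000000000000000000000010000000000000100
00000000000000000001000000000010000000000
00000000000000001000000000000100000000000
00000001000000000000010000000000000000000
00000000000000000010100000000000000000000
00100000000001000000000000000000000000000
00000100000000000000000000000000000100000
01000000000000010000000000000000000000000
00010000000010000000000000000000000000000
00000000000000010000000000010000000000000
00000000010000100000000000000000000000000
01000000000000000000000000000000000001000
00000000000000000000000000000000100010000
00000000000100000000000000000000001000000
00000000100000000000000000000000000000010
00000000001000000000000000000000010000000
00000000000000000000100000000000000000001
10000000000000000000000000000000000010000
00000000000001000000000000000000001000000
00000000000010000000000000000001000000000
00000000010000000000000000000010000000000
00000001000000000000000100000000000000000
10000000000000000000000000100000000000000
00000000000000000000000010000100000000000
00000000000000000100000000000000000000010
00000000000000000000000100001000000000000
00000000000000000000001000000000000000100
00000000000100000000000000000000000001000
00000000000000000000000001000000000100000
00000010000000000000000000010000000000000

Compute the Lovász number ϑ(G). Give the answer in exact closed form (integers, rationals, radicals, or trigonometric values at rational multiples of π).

41*cos(pi/41)/(cos(pi/41) + 1)

N(791) = {121, 741}, |N(791)| = 2.
deg(836) = 2; N(836) = {755, 228}.
N(121) = {659, 791}, |N(121)| = 2.
deg(203) = 2; N(203) = {228, 930}.
Regular of degree 2 on 41 vertices: a single 41-cycle (edge-transitive).
The 21 distinct eigenvalues: [2.0, 1.97656, 1.90679, 1.79233, 1.63586, 1.44104, 1.21245, 0.95544, 0.67603, 0.38078, 0.07661, -0.22937, -0.52996, -0.81814, -1.08714, -1.33065, -1.54298, -1.71914, -1.855, -1.94739, -1.99413].
−41·(-2*cos(pi/41)) / ((2)−(-2*cos(pi/41))) = 41*cos(pi/41)/(cos(pi/41) + 1) = ϑ(G).
≈ 20.469880274 (to 9 d.p.).
α=20, χ(Ḡ)=21; ϑ=41*cos(pi/41)/(cos(pi/41) + 1) lies between (both strict).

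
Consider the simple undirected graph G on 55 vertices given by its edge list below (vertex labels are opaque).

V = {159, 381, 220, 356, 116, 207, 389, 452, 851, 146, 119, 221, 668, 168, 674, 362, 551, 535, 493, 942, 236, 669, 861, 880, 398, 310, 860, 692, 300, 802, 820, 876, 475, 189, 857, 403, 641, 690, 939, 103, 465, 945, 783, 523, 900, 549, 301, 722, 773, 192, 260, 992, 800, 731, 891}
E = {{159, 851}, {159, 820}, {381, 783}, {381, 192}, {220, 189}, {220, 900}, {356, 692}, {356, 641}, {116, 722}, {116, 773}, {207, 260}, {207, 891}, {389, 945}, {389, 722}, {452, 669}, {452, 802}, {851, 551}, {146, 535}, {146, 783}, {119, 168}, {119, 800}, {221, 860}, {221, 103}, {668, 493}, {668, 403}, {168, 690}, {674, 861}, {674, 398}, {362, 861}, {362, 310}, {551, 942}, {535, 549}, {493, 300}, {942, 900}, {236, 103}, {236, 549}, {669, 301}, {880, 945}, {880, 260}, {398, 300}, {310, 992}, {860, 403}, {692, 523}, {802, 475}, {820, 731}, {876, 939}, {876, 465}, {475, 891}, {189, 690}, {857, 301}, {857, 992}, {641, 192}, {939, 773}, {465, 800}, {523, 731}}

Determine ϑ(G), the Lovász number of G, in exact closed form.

55*cos(pi/55)/(cos(pi/55) + 1)

N(310) = {362, 992}, |N(310)| = 2.
Vertex 800 has 2 neighbors: 119, 465.
Vertex 381 has 2 neighbors: 783, 192.
deg(146) = 2; N(146) = {535, 783}.
deg(v) = 2 for all v (|V|=55); a single 55-cycle (edge-transitive).
spec(A) ≈ [2.0, 1.986963, 1.948024, 1.883689, 1.794797, 1.682507, 1.548283, 1.393875, 1.221296, 1.032795, 0.83083, 0.618034, 0.397181, 0.17115, -0.057112, -0.28463, -0.508437, -0.725615, -0.933335, -1.128886, -1.309721, -1.473482, -1.618034, -1.741492, -1.842247, -1.918986, -1.970708, -1.996738] (distinct, 6 d.p.).
With N=55: ϑ(G) = 55·(-(-1)*2*cos(pi/55))/(2−(-2*cos(pi/55))) = 55*cos(pi/55)/(cos(pi/55) + 1).
≈ 27.4775569 (to 7 d.p.).
α=27, χ(Ḡ)=28; ϑ=55*cos(pi/55)/(cos(pi/55) + 1) lies between (both strict).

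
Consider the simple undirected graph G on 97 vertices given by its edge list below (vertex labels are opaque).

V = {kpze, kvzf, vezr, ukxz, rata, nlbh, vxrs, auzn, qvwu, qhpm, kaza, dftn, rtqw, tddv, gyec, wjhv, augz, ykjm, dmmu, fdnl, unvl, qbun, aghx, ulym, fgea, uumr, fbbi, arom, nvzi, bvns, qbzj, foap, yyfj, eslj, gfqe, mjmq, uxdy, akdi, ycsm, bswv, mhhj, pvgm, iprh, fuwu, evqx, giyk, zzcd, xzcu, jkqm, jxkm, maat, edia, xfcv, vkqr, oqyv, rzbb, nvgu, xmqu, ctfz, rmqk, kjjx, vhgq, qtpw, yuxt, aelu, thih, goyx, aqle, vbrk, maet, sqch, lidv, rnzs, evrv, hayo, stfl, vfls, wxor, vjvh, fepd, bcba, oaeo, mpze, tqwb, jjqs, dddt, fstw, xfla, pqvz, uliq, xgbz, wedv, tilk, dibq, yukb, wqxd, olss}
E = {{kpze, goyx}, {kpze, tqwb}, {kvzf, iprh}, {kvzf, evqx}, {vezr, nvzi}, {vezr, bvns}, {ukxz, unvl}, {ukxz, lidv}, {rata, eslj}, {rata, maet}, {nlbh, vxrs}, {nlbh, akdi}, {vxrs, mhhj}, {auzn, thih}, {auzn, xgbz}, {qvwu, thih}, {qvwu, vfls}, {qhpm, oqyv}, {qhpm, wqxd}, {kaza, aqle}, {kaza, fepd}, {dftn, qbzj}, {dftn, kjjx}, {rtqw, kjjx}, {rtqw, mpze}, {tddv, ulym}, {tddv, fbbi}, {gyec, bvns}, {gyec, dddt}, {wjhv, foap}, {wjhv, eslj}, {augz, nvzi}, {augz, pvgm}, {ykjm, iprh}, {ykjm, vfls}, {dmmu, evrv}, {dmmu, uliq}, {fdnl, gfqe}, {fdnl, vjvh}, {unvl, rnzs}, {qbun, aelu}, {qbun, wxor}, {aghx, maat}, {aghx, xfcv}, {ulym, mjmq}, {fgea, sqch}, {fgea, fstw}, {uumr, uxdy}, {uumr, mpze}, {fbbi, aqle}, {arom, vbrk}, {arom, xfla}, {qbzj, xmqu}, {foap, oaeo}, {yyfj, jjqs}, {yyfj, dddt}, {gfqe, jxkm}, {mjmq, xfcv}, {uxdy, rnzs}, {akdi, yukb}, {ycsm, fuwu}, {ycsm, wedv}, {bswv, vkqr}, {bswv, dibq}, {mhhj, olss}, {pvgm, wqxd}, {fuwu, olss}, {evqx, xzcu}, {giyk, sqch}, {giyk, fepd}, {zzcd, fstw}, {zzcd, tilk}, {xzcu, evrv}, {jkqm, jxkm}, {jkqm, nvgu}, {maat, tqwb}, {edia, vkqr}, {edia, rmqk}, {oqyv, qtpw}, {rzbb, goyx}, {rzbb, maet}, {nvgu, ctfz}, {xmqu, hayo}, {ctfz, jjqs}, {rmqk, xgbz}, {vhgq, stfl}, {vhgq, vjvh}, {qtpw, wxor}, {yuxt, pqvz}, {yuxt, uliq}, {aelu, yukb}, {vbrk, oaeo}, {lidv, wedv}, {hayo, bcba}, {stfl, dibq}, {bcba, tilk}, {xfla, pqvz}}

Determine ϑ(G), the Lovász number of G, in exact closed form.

deg(xmqu) = 2; N(xmqu) = {qbzj, hayo}.
N(aqle) = {kaza, fbbi}, |N(aqle)| = 2.
Vertex kaza has 2 neighbors: aqle, fepd.
Vertex bswv has 2 neighbors: vkqr, dibq.
G on 97 vertices is 2-regular; a single 97-cycle (edge-transitive).
Distinct eigenvalues (to 5 d.p.): [2.0, 1.99581, 1.98324, 1.96236, 1.93324, 1.89602, 1.85084, 1.7979, 1.73742, 1.66966, 1.59489, 1.51343, 1.42562, 1.33183, 1.23246, 1.12791, 1.01864, 0.90509, 0.78775, 0.6671, 0.54366, 0.41794, 0.29046, 0.16176, 0.03239, -0.09712, -0.22623, -0.35438, -0.48105, -0.6057, -0.72781, -0.84687, -0.96237, -1.07384, -1.1808, -1.28282, -1.37945, -1.47029, -1.55497, -1.63313, -1.70443, -1.76859, -1.82533, -1.87441, -1.91563, -1.94882, -1.97383, -1.99057, -1.99895].
λ_max=2, λ_min=-2*cos(pi/97); ϑ = −97·λ_min/(λ_max−λ_min) = 97*cos(pi/97)/(cos(pi/97) + 1).
Numerically 48.48728.
48 ≤ 97*cos(pi/97)/(cos(pi/97) + 1) ≤ 49: both strict.

97*cos(pi/97)/(cos(pi/97) + 1)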